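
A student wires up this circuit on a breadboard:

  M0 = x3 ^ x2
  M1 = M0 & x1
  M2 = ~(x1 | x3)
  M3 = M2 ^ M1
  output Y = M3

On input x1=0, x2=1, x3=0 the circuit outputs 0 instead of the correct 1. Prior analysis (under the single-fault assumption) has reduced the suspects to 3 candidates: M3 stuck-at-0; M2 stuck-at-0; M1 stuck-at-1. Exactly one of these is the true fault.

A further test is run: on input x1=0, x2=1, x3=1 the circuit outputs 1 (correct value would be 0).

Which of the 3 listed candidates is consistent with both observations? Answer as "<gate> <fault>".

Evaluate each candidate on input x1=0, x2=1, x3=1:
  M3 stuck-at-0: M0=0, M1=0, M2=0, M3=0 [stuck-at-0] → 0 — eliminated
  M2 stuck-at-0: M0=0, M1=0, M2=0 [stuck-at-0], M3=0 → 0 — eliminated
  M1 stuck-at-1: M0=0, M1=1 [stuck-at-1], M2=0, M3=1 → 1 — matches
Only M1 stuck-at-1 reproduces the observed 1.

M1 stuck-at-1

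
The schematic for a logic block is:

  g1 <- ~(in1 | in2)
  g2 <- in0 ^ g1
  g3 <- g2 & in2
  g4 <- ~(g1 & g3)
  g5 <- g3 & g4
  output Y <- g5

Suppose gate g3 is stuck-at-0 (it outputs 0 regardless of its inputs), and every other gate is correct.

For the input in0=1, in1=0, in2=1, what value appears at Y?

Propagate with g3 forced: g1=0, g2=1, g3=0 [stuck-at-0], g4=1, g5=0.
So Y = 0. (Without the fault it would be 1.)

0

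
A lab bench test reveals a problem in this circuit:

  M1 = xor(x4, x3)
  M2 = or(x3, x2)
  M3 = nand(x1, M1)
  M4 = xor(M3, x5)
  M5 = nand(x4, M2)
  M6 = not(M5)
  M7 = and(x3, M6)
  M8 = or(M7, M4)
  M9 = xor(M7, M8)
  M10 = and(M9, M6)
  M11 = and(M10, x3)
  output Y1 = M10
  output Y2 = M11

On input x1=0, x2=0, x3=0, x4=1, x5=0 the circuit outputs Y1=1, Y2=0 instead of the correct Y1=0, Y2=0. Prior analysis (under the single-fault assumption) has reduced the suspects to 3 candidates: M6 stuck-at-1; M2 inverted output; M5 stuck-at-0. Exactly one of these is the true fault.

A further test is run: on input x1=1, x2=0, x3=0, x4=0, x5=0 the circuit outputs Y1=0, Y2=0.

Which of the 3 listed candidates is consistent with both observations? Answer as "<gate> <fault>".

Evaluate each candidate on input x1=1, x2=0, x3=0, x4=0, x5=0:
  M6 stuck-at-1: M1=0, M2=0, M3=1, M4=1, M5=1, M6=1 [stuck-at-1], M7=0, M8=1, M9=1, M10=1, M11=0 → Y1=1, Y2=0 — eliminated
  M2 inverted output: M1=0, M2=1 [inverted output], M3=1, M4=1, M5=1, M6=0, M7=0, M8=1, M9=1, M10=0, M11=0 → Y1=0, Y2=0 — matches
  M5 stuck-at-0: M1=0, M2=0, M3=1, M4=1, M5=0 [stuck-at-0], M6=1, M7=0, M8=1, M9=1, M10=1, M11=0 → Y1=1, Y2=0 — eliminated
Only M2 inverted output reproduces the observed Y1=0, Y2=0.

M2 inverted output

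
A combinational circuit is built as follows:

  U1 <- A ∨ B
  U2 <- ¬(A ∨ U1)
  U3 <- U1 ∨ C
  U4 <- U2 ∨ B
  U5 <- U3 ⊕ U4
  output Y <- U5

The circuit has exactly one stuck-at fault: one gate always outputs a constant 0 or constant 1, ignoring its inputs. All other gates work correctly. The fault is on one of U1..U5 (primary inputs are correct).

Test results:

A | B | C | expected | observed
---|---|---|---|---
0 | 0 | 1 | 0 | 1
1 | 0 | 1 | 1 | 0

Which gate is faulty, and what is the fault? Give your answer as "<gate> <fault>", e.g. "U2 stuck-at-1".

Fault-free values for test 1 (A=0, B=0, C=1): U1=0, U2=1, U3=1, U4=1, U5=0, giving Y=0. Observed 1.
Test 1: faults giving observed 1 are {U1 stuck-at-1, U2 stuck-at-0, U3 stuck-at-0, U4 stuck-at-0, U5 stuck-at-1}.
Test 2 (A=1, B=0, C=1): fault-free U1=1, U2=0, U3=1, U4=0, U5=1 → 1; observed 0. Eliminates U1 stuck-at-1, U2 stuck-at-0, U4 stuck-at-0, U5 stuck-at-1.
Only U3 stuck-at-0 is consistent with every test.

U3 stuck-at-0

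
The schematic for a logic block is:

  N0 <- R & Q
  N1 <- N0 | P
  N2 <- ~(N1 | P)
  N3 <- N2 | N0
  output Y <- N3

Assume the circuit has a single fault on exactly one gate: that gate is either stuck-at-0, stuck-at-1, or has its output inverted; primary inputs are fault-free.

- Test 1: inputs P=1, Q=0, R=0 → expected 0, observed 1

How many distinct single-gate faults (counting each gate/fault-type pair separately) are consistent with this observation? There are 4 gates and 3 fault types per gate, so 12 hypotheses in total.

6

Fault-free: N0=0, N1=1, N2=0, N3=0 → 0. Observed 1.
  N0 stuck-at-0: output 0 ✗
  N0 stuck-at-1: output 1 ✓
  N0 inverted output: output 1 ✓
  N1 stuck-at-0: output 0 ✗
  N1 stuck-at-1: output 0 ✗
  N1 inverted output: output 0 ✗
  N2 stuck-at-0: output 0 ✗
  N2 stuck-at-1: output 1 ✓
  N2 inverted output: output 1 ✓
  N3 stuck-at-0: output 0 ✗
  N3 stuck-at-1: output 1 ✓
  N3 inverted output: output 1 ✓
Consistent faults: {N0 stuck-at-1, N0 inverted output, N2 stuck-at-1, N2 inverted output, N3 stuck-at-1, N3 inverted output} — 6 in all.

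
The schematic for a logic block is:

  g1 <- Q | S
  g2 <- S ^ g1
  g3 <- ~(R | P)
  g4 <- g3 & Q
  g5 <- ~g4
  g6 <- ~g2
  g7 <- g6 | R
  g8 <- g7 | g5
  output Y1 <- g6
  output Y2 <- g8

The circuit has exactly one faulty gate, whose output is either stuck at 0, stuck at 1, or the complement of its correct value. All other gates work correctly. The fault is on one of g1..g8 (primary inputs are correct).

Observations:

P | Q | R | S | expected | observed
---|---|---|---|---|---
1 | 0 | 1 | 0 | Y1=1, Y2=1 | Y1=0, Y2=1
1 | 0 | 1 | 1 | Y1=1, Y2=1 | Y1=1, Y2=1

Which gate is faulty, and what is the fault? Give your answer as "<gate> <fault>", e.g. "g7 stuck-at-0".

g1 stuck-at-1

Fault-free values for test 1 (P=1, Q=0, R=1, S=0): g1=0, g2=0, g3=0, g4=0, g5=1, g6=1, g7=1, g8=1, giving Y1=1, Y2=1. Observed Y1=0, Y2=1.
Test 1: faults giving observed Y1=0, Y2=1 are {g1 stuck-at-1, g1 inverted output, g2 stuck-at-1, g2 inverted output, g6 stuck-at-0, g6 inverted output}.
Test 2 (P=1, Q=0, R=1, S=1): fault-free g1=1, g2=0, g3=0, g4=0, g5=1, g6=1, g7=1, g8=1 → Y1=1, Y2=1; observed Y1=1, Y2=1. Eliminates g1 inverted output, g2 stuck-at-1, g2 inverted output, g6 stuck-at-0, g6 inverted output.
Only g1 stuck-at-1 is consistent with every test.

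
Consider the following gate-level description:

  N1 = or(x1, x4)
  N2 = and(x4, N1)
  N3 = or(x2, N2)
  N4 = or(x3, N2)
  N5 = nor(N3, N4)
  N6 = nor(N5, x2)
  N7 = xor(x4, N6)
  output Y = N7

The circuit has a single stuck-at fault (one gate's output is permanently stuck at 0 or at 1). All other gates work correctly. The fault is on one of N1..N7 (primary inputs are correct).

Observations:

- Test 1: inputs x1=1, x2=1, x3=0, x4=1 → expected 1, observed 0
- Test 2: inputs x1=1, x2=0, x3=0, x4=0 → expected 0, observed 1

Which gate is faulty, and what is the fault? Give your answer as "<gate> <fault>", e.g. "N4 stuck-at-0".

N6 stuck-at-1

Fault-free values for test 1 (x1=1, x2=1, x3=0, x4=1): N1=1, N2=1, N3=1, N4=1, N5=0, N6=0, N7=1, giving Y=1. Observed 0.
Test 1: faults giving observed 0 are {N6 stuck-at-1, N7 stuck-at-0}.
Test 2 (x1=1, x2=0, x3=0, x4=0): fault-free N1=1, N2=0, N3=0, N4=0, N5=1, N6=0, N7=0 → 0; observed 1. Eliminates N7 stuck-at-0.
Only N6 stuck-at-1 is consistent with every test.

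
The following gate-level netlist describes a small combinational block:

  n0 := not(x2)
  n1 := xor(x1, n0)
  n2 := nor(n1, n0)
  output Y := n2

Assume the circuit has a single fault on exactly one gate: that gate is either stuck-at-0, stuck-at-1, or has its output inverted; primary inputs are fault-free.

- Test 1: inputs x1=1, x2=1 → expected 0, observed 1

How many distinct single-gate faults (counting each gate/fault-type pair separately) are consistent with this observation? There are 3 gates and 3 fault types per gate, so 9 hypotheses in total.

Fault-free: n0=0, n1=1, n2=0 → 0. Observed 1.
  n0 stuck-at-0: output 0 ✗
  n0 stuck-at-1: output 0 ✗
  n0 inverted output: output 0 ✗
  n1 stuck-at-0: output 1 ✓
  n1 stuck-at-1: output 0 ✗
  n1 inverted output: output 1 ✓
  n2 stuck-at-0: output 0 ✗
  n2 stuck-at-1: output 1 ✓
  n2 inverted output: output 1 ✓
Consistent faults: {n1 stuck-at-0, n1 inverted output, n2 stuck-at-1, n2 inverted output} — 4 in all.

4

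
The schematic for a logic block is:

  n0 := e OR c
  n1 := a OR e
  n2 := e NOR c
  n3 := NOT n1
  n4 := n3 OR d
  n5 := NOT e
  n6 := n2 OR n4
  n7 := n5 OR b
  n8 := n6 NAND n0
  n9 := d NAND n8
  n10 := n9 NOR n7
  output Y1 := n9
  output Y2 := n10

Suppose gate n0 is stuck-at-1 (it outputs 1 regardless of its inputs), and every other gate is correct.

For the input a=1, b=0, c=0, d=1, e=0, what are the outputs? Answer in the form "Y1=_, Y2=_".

Propagate with n0 forced: n0=1 [stuck-at-1], n1=1, n2=1, n3=0, n4=1, n5=1, n6=1, n7=1, n8=0, n9=1, n10=0.
So the outputs are Y1=1, Y2=0. (Without the fault they would be Y1=0, Y2=0.)

Y1=1, Y2=0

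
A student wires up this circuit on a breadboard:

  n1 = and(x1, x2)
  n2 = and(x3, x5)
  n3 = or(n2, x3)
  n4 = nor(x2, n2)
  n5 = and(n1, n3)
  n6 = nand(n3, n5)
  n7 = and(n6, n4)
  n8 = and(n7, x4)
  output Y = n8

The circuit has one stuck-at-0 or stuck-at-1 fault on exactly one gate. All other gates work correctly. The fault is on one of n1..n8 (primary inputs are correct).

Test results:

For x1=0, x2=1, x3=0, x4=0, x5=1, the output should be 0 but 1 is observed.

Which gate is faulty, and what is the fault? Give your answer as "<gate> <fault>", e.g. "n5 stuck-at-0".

n8 stuck-at-1

Fault-free values for test 1 (x1=0, x2=1, x3=0, x4=0, x5=1): n1=0, n2=0, n3=0, n4=0, n5=0, n6=1, n7=0, n8=0, giving Y=0. Observed 1.
Test 1: faults giving observed 1 are {n8 stuck-at-1}.
Only n8 stuck-at-1 is consistent with every test.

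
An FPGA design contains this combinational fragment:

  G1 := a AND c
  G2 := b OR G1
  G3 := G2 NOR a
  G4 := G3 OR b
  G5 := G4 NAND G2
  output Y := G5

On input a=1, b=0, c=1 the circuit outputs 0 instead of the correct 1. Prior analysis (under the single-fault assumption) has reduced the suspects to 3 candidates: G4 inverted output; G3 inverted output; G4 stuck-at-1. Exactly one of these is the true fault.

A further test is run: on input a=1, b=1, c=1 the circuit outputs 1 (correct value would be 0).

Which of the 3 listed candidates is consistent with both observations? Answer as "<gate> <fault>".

G4 inverted output

Evaluate each candidate on input a=1, b=1, c=1:
  G4 inverted output: G1=1, G2=1, G3=0, G4=0 [inverted output], G5=1 → 1 — matches
  G3 inverted output: G1=1, G2=1, G3=1 [inverted output], G4=1, G5=0 → 0 — eliminated
  G4 stuck-at-1: G1=1, G2=1, G3=0, G4=1 [stuck-at-1], G5=0 → 0 — eliminated
Only G4 inverted output reproduces the observed 1.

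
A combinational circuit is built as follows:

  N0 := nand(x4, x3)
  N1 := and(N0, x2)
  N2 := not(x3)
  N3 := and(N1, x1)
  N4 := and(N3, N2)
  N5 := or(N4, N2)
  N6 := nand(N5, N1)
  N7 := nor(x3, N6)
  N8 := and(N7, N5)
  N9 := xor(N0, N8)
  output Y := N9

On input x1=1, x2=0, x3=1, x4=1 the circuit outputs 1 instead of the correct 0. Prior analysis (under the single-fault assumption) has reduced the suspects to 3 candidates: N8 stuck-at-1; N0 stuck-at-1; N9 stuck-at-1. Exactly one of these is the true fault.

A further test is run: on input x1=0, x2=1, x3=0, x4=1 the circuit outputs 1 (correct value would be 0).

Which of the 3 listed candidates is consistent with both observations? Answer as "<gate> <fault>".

N9 stuck-at-1

Evaluate each candidate on input x1=0, x2=1, x3=0, x4=1:
  N8 stuck-at-1: N0=1, N1=1, N2=1, N3=0, N4=0, N5=1, N6=0, N7=1, N8=1 [stuck-at-1], N9=0 → 0 — eliminated
  N0 stuck-at-1: N0=1 [stuck-at-1], N1=1, N2=1, N3=0, N4=0, N5=1, N6=0, N7=1, N8=1, N9=0 → 0 — eliminated
  N9 stuck-at-1: N0=1, N1=1, N2=1, N3=0, N4=0, N5=1, N6=0, N7=1, N8=1, N9=1 [stuck-at-1] → 1 — matches
Only N9 stuck-at-1 reproduces the observed 1.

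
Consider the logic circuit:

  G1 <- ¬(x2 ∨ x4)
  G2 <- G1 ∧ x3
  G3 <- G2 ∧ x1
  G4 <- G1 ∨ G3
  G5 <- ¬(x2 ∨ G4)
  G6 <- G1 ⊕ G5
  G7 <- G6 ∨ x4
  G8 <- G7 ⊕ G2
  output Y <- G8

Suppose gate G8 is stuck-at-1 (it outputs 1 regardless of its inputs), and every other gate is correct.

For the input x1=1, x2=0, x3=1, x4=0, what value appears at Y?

1

Propagate with G8 forced: G1=1, G2=1, G3=1, G4=1, G5=0, G6=1, G7=1, G8=1 [stuck-at-1].
So Y = 1. (Without the fault it would be 0.)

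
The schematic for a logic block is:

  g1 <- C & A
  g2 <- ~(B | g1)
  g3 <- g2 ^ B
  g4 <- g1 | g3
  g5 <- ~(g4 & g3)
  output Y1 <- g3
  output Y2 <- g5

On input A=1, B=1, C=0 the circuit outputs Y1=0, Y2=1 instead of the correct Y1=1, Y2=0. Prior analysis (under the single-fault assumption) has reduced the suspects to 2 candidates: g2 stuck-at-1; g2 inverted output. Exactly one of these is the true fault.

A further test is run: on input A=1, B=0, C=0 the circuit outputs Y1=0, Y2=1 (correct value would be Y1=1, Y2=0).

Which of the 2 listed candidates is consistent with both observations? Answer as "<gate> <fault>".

g2 inverted output

Evaluate each candidate on input A=1, B=0, C=0:
  g2 stuck-at-1: g1=0, g2=1 [stuck-at-1], g3=1, g4=1, g5=0 → Y1=1, Y2=0 — eliminated
  g2 inverted output: g1=0, g2=0 [inverted output], g3=0, g4=0, g5=1 → Y1=0, Y2=1 — matches
Only g2 inverted output reproduces the observed Y1=0, Y2=1.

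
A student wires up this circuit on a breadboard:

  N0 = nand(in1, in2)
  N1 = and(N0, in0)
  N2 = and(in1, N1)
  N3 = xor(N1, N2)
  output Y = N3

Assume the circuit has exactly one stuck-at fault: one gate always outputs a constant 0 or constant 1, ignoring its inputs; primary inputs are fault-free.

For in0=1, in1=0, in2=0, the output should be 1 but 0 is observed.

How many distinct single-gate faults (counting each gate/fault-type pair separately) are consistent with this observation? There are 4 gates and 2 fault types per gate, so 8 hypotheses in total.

4

Fault-free: N0=1, N1=1, N2=0, N3=1 → 1. Observed 0.
  N0 stuck-at-0: output 0 ✓
  N0 stuck-at-1: output 1 ✗
  N1 stuck-at-0: output 0 ✓
  N1 stuck-at-1: output 1 ✗
  N2 stuck-at-0: output 1 ✗
  N2 stuck-at-1: output 0 ✓
  N3 stuck-at-0: output 0 ✓
  N3 stuck-at-1: output 1 ✗
Consistent faults: {N0 stuck-at-0, N1 stuck-at-0, N2 stuck-at-1, N3 stuck-at-0} — 4 in all.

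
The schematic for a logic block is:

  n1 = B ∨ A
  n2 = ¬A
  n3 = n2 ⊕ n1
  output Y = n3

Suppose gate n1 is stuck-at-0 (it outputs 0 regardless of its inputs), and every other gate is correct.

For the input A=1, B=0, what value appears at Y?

Propagate with n1 forced: n1=0 [stuck-at-0], n2=0, n3=0.
So Y = 0. (Without the fault it would be 1.)

0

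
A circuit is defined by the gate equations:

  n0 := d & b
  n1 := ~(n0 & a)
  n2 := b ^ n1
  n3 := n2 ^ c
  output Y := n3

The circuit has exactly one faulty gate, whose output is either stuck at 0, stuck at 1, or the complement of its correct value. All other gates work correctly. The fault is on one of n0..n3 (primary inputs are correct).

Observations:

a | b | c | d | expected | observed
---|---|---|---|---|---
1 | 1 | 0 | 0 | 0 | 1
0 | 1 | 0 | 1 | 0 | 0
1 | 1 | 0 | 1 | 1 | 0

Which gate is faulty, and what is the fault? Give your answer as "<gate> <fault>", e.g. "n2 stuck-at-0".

n0 inverted output

Fault-free values for test 1 (a=1, b=1, c=0, d=0): n0=0, n1=1, n2=0, n3=0, giving Y=0. Observed 1.
Test 1: faults giving observed 1 are {n0 stuck-at-1, n0 inverted output, n1 stuck-at-0, n1 inverted output, n2 stuck-at-1, n2 inverted output, n3 stuck-at-1, n3 inverted output}.
Test 2 (a=0, b=1, c=0, d=1): fault-free n0=1, n1=1, n2=0, n3=0 → 0; observed 0. Eliminates n1 stuck-at-0, n1 inverted output, n2 stuck-at-1, n2 inverted output, n3 stuck-at-1, n3 inverted output.
Test 3 (a=1, b=1, c=0, d=1): fault-free n0=1, n1=0, n2=1, n3=1 → 1; observed 0. Eliminates n0 stuck-at-1.
Only n0 inverted output is consistent with every test.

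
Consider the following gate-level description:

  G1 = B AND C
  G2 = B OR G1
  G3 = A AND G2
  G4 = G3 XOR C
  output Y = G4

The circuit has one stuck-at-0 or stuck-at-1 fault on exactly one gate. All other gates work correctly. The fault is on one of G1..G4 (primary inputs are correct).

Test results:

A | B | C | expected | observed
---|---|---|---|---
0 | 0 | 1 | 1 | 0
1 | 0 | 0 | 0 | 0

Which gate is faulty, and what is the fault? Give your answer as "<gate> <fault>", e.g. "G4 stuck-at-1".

Fault-free values for test 1 (A=0, B=0, C=1): G1=0, G2=0, G3=0, G4=1, giving Y=1. Observed 0.
Test 1: faults giving observed 0 are {G3 stuck-at-1, G4 stuck-at-0}.
Test 2 (A=1, B=0, C=0): fault-free G1=0, G2=0, G3=0, G4=0 → 0; observed 0. Eliminates G3 stuck-at-1.
Only G4 stuck-at-0 is consistent with every test.

G4 stuck-at-0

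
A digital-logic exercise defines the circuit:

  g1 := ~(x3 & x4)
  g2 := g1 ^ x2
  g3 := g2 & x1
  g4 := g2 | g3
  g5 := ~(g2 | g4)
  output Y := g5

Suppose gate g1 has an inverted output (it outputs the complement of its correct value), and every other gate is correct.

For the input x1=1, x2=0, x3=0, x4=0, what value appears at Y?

Propagate with g1 forced: g1=0 [inverted output], g2=0, g3=0, g4=0, g5=1.
So Y = 1. (Without the fault it would be 0.)

1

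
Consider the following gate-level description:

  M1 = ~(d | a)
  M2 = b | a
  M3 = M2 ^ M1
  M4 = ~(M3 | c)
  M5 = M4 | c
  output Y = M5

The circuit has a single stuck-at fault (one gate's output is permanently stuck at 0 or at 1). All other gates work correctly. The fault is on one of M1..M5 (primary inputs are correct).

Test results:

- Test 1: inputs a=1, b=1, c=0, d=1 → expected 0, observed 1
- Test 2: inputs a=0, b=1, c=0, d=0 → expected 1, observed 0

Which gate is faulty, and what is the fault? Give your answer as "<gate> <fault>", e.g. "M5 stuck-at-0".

M2 stuck-at-0

Fault-free values for test 1 (a=1, b=1, c=0, d=1): M1=0, M2=1, M3=1, M4=0, M5=0, giving Y=0. Observed 1.
Test 1: faults giving observed 1 are {M1 stuck-at-1, M2 stuck-at-0, M3 stuck-at-0, M4 stuck-at-1, M5 stuck-at-1}.
Test 2 (a=0, b=1, c=0, d=0): fault-free M1=1, M2=1, M3=0, M4=1, M5=1 → 1; observed 0. Eliminates M1 stuck-at-1, M3 stuck-at-0, M4 stuck-at-1, M5 stuck-at-1.
Only M2 stuck-at-0 is consistent with every test.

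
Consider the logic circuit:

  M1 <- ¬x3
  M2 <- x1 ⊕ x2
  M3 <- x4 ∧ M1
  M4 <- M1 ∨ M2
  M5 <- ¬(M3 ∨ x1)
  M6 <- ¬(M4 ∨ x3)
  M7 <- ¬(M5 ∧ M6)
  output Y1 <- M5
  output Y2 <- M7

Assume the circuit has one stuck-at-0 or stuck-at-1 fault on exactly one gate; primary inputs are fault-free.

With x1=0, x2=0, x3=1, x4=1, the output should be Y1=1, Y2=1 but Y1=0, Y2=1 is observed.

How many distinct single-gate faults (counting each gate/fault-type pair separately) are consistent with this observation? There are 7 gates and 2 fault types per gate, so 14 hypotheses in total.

3

Fault-free: M1=0, M2=0, M3=0, M4=0, M5=1, M6=0, M7=1 → Y1=1, Y2=1. Observed Y1=0, Y2=1.
  M1 stuck-at-0: output Y1=1, Y2=1 ✗
  M1 stuck-at-1: output Y1=0, Y2=1 ✓
  M2 stuck-at-0: output Y1=1, Y2=1 ✗
  M2 stuck-at-1: output Y1=1, Y2=1 ✗
  M3 stuck-at-0: output Y1=1, Y2=1 ✗
  M3 stuck-at-1: output Y1=0, Y2=1 ✓
  M4 stuck-at-0: output Y1=1, Y2=1 ✗
  M4 stuck-at-1: output Y1=1, Y2=1 ✗
  M5 stuck-at-0: output Y1=0, Y2=1 ✓
  M5 stuck-at-1: output Y1=1, Y2=1 ✗
  M6 stuck-at-0: output Y1=1, Y2=1 ✗
  M6 stuck-at-1: output Y1=1, Y2=0 ✗
  M7 stuck-at-0: output Y1=1, Y2=0 ✗
  M7 stuck-at-1: output Y1=1, Y2=1 ✗
Consistent faults: {M1 stuck-at-1, M3 stuck-at-1, M5 stuck-at-0} — 3 in all.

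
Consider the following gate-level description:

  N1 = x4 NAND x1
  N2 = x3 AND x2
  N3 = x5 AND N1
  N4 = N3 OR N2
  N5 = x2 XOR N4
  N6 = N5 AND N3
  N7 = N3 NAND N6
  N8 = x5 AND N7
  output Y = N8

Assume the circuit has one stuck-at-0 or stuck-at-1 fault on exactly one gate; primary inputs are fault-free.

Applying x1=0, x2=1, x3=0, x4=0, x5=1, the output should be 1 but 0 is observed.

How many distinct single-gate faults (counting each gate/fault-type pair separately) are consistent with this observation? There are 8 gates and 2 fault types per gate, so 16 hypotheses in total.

5

Fault-free: N1=1, N2=0, N3=1, N4=1, N5=0, N6=0, N7=1, N8=1 → 1. Observed 0.
  N1: none of the 2 fault types match ✗
  N2: none of the 2 fault types match ✗
  N3: none of the 2 fault types match ✗
  N4: stuck-at-0 ✓; others ✗
  N5: stuck-at-1 ✓; others ✗
  N6: stuck-at-1 ✓; others ✗
  N7: stuck-at-0 ✓; others ✗
  N8: stuck-at-0 ✓; others ✗
Consistent faults: {N4 stuck-at-0, N5 stuck-at-1, N6 stuck-at-1, N7 stuck-at-0, N8 stuck-at-0} — 5 in all.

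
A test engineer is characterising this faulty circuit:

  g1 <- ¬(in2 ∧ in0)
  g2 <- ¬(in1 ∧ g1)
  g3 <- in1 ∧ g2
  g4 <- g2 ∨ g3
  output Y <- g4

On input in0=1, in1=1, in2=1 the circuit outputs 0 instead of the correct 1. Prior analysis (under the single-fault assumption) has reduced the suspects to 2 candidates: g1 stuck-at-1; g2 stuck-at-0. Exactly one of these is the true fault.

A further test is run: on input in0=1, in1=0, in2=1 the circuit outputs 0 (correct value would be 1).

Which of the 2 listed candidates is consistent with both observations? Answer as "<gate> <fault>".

Evaluate each candidate on input in0=1, in1=0, in2=1:
  g1 stuck-at-1: g1=1 [stuck-at-1], g2=1, g3=0, g4=1 → 1 — eliminated
  g2 stuck-at-0: g1=0, g2=0 [stuck-at-0], g3=0, g4=0 → 0 — matches
Only g2 stuck-at-0 reproduces the observed 0.

g2 stuck-at-0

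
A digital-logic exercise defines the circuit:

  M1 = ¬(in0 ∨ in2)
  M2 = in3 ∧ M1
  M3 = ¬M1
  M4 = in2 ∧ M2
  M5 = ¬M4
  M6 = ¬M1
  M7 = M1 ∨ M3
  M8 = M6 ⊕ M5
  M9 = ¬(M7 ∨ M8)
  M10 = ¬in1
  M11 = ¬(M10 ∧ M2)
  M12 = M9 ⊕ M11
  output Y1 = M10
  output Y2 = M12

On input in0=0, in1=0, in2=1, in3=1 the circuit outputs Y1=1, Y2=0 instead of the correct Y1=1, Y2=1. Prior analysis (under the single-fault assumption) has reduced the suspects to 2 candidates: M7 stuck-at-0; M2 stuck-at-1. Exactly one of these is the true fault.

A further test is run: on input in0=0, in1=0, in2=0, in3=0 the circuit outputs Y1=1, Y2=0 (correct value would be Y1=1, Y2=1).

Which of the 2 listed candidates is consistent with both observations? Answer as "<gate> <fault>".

M2 stuck-at-1

Evaluate each candidate on input in0=0, in1=0, in2=0, in3=0:
  M7 stuck-at-0: M1=1, M2=0, M3=0, M4=0, M5=1, M6=0, M7=0 [stuck-at-0], M8=1, M9=0, M10=1, M11=1, M12=1 → Y1=1, Y2=1 — eliminated
  M2 stuck-at-1: M1=1, M2=1 [stuck-at-1], M3=0, M4=0, M5=1, M6=0, M7=1, M8=1, M9=0, M10=1, M11=0, M12=0 → Y1=1, Y2=0 — matches
Only M2 stuck-at-1 reproduces the observed Y1=1, Y2=0.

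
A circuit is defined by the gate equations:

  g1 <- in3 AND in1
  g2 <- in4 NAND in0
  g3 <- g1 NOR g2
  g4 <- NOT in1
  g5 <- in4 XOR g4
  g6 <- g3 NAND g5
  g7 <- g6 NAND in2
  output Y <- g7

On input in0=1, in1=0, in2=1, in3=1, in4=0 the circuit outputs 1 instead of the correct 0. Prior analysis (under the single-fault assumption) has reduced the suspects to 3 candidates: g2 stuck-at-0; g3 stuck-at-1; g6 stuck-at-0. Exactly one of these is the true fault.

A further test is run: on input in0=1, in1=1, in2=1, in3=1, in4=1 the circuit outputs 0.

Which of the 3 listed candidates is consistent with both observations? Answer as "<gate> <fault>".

Evaluate each candidate on input in0=1, in1=1, in2=1, in3=1, in4=1:
  g2 stuck-at-0: g1=1, g2=0 [stuck-at-0], g3=0, g4=0, g5=1, g6=1, g7=0 → 0 — matches
  g3 stuck-at-1: g1=1, g2=0, g3=1 [stuck-at-1], g4=0, g5=1, g6=0, g7=1 → 1 — eliminated
  g6 stuck-at-0: g1=1, g2=0, g3=0, g4=0, g5=1, g6=0 [stuck-at-0], g7=1 → 1 — eliminated
Only g2 stuck-at-0 reproduces the observed 0.

g2 stuck-at-0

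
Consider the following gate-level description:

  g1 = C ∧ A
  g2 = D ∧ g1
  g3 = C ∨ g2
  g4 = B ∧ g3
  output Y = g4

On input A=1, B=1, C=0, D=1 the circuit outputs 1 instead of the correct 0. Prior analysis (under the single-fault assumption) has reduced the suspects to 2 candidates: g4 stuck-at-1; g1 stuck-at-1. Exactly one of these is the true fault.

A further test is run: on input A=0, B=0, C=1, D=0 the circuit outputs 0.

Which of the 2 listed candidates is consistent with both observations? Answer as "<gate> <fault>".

g1 stuck-at-1

Evaluate each candidate on input A=0, B=0, C=1, D=0:
  g4 stuck-at-1: g1=0, g2=0, g3=1, g4=1 [stuck-at-1] → 1 — eliminated
  g1 stuck-at-1: g1=1 [stuck-at-1], g2=0, g3=1, g4=0 → 0 — matches
Only g1 stuck-at-1 reproduces the observed 0.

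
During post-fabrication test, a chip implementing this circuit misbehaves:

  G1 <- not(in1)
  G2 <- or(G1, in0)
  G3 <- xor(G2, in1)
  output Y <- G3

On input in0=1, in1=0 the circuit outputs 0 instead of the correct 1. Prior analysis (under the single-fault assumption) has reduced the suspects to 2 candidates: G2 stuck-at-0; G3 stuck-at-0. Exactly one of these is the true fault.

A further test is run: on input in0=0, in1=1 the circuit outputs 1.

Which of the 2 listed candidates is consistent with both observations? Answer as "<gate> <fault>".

G2 stuck-at-0

Evaluate each candidate on input in0=0, in1=1:
  G2 stuck-at-0: G1=0, G2=0 [stuck-at-0], G3=1 → 1 — matches
  G3 stuck-at-0: G1=0, G2=0, G3=0 [stuck-at-0] → 0 — eliminated
Only G2 stuck-at-0 reproduces the observed 1.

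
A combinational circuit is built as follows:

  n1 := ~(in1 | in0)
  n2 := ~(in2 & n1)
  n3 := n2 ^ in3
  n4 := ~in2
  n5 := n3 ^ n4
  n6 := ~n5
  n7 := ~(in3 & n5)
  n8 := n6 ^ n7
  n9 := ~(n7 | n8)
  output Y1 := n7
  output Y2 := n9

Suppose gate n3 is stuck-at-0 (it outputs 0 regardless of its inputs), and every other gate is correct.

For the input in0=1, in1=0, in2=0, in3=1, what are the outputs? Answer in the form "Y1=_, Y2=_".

Propagate with n3 forced: n1=0, n2=1, n3=0 [stuck-at-0], n4=1, n5=1, n6=0, n7=0, n8=0, n9=1.
So the outputs are Y1=0, Y2=1. (Same as the fault-free value — the fault is masked on this input.)

Y1=0, Y2=1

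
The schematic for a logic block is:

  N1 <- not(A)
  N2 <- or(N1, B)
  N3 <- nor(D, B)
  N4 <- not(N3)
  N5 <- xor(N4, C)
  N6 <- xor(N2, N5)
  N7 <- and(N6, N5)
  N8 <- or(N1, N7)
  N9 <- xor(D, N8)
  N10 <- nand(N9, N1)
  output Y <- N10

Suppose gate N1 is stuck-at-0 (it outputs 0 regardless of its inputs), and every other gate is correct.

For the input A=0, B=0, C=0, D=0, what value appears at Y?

Propagate with N1 forced: N1=0 [stuck-at-0], N2=0, N3=1, N4=0, N5=0, N6=0, N7=0, N8=0, N9=0, N10=1.
So Y = 1. (Without the fault it would be 0.)

1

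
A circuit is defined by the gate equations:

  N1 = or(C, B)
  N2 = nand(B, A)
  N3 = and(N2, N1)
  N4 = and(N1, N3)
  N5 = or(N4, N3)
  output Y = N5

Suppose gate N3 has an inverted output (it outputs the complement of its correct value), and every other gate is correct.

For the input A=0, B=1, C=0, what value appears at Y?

Propagate with N3 forced: N1=1, N2=1, N3=0 [inverted output], N4=0, N5=0.
So Y = 0. (Without the fault it would be 1.)

0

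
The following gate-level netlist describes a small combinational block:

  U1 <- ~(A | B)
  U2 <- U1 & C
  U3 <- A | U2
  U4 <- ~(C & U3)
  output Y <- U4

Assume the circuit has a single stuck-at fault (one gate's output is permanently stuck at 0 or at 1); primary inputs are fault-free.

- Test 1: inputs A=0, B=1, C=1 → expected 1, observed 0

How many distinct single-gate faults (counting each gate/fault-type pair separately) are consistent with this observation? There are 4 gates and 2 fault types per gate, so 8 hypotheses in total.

Fault-free: U1=0, U2=0, U3=0, U4=1 → 1. Observed 0.
  U1 stuck-at-0: output 1 ✗
  U1 stuck-at-1: output 0 ✓
  U2 stuck-at-0: output 1 ✗
  U2 stuck-at-1: output 0 ✓
  U3 stuck-at-0: output 1 ✗
  U3 stuck-at-1: output 0 ✓
  U4 stuck-at-0: output 0 ✓
  U4 stuck-at-1: output 1 ✗
Consistent faults: {U1 stuck-at-1, U2 stuck-at-1, U3 stuck-at-1, U4 stuck-at-0} — 4 in all.

4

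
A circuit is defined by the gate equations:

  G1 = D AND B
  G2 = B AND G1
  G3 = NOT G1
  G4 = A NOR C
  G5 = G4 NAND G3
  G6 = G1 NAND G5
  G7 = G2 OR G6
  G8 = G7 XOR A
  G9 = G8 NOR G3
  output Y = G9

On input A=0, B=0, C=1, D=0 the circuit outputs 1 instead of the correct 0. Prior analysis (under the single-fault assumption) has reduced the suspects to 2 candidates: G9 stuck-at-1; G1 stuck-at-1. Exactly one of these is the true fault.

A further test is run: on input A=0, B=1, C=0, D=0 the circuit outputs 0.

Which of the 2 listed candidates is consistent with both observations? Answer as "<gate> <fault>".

G1 stuck-at-1

Evaluate each candidate on input A=0, B=1, C=0, D=0:
  G9 stuck-at-1: G1=0, G2=0, G3=1, G4=1, G5=0, G6=1, G7=1, G8=1, G9=1 [stuck-at-1] → 1 — eliminated
  G1 stuck-at-1: G1=1 [stuck-at-1], G2=1, G3=0, G4=1, G5=1, G6=0, G7=1, G8=1, G9=0 → 0 — matches
Only G1 stuck-at-1 reproduces the observed 0.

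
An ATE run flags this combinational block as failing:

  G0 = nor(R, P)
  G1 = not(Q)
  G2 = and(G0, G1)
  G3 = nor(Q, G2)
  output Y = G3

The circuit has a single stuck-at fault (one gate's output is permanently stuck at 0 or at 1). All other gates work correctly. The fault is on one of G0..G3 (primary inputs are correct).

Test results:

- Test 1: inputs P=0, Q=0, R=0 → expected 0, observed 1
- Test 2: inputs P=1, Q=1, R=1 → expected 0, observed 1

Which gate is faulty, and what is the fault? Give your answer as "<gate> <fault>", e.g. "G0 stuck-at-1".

Fault-free values for test 1 (P=0, Q=0, R=0): G0=1, G1=1, G2=1, G3=0, giving Y=0. Observed 1.
Test 1: faults giving observed 1 are {G0 stuck-at-0, G1 stuck-at-0, G2 stuck-at-0, G3 stuck-at-1}.
Test 2 (P=1, Q=1, R=1): fault-free G0=0, G1=0, G2=0, G3=0 → 0; observed 1. Eliminates G0 stuck-at-0, G1 stuck-at-0, G2 stuck-at-0.
Only G3 stuck-at-1 is consistent with every test.

G3 stuck-at-1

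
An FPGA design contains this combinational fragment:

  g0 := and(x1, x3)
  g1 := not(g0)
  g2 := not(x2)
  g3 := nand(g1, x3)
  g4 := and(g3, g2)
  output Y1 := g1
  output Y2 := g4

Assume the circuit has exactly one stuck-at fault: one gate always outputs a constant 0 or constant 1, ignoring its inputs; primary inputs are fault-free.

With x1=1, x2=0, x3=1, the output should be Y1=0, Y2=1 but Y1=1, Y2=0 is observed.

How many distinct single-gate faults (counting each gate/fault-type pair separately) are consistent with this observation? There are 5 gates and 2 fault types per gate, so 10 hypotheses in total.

Fault-free: g0=1, g1=0, g2=1, g3=1, g4=1 → Y1=0, Y2=1. Observed Y1=1, Y2=0.
  g0 stuck-at-0: output Y1=1, Y2=0 ✓
  g0 stuck-at-1: output Y1=0, Y2=1 ✗
  g1 stuck-at-0: output Y1=0, Y2=1 ✗
  g1 stuck-at-1: output Y1=1, Y2=0 ✓
  g2 stuck-at-0: output Y1=0, Y2=0 ✗
  g2 stuck-at-1: output Y1=0, Y2=1 ✗
  g3 stuck-at-0: output Y1=0, Y2=0 ✗
  g3 stuck-at-1: output Y1=0, Y2=1 ✗
  g4 stuck-at-0: output Y1=0, Y2=0 ✗
  g4 stuck-at-1: output Y1=0, Y2=1 ✗
Consistent faults: {g0 stuck-at-0, g1 stuck-at-1} — 2 in all.

2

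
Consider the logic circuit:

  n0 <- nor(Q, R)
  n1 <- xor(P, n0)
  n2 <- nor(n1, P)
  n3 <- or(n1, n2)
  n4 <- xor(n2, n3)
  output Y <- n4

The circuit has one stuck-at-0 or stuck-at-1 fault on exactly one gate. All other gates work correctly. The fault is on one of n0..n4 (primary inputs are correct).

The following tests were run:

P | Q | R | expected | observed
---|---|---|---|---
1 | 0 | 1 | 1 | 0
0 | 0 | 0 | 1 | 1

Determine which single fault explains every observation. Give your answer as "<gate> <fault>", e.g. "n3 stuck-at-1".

n0 stuck-at-1

Fault-free values for test 1 (P=1, Q=0, R=1): n0=0, n1=1, n2=0, n3=1, n4=1, giving Y=1. Observed 0.
Test 1: faults giving observed 0 are {n0 stuck-at-1, n1 stuck-at-0, n2 stuck-at-1, n3 stuck-at-0, n4 stuck-at-0}.
Test 2 (P=0, Q=0, R=0): fault-free n0=1, n1=1, n2=0, n3=1, n4=1 → 1; observed 1. Eliminates n1 stuck-at-0, n2 stuck-at-1, n3 stuck-at-0, n4 stuck-at-0.
Only n0 stuck-at-1 is consistent with every test.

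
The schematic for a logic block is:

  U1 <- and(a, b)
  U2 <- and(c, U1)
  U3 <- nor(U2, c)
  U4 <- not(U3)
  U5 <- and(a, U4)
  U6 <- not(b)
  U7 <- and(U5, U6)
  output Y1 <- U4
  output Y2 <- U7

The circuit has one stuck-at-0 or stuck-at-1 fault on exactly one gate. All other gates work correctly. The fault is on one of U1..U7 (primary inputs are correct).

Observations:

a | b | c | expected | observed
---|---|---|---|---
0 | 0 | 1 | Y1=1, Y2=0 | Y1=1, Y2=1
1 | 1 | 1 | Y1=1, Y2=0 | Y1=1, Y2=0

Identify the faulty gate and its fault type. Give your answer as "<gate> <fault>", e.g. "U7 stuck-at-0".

Fault-free values for test 1 (a=0, b=0, c=1): U1=0, U2=0, U3=0, U4=1, U5=0, U6=1, U7=0, giving Y1=1, Y2=0. Observed Y1=1, Y2=1.
Test 1: faults giving observed Y1=1, Y2=1 are {U5 stuck-at-1, U7 stuck-at-1}.
Test 2 (a=1, b=1, c=1): fault-free U1=1, U2=1, U3=0, U4=1, U5=1, U6=0, U7=0 → Y1=1, Y2=0; observed Y1=1, Y2=0. Eliminates U7 stuck-at-1.
Only U5 stuck-at-1 is consistent with every test.

U5 stuck-at-1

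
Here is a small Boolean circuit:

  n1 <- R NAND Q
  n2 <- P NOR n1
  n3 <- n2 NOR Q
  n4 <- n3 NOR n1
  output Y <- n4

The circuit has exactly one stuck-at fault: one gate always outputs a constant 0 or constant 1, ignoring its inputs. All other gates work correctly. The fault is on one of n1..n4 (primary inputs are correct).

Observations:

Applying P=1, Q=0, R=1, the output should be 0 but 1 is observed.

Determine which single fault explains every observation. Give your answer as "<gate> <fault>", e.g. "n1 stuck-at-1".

Fault-free values for test 1 (P=1, Q=0, R=1): n1=1, n2=0, n3=1, n4=0, giving Y=0. Observed 1.
Test 1: faults giving observed 1 are {n4 stuck-at-1}.
Only n4 stuck-at-1 is consistent with every test.

n4 stuck-at-1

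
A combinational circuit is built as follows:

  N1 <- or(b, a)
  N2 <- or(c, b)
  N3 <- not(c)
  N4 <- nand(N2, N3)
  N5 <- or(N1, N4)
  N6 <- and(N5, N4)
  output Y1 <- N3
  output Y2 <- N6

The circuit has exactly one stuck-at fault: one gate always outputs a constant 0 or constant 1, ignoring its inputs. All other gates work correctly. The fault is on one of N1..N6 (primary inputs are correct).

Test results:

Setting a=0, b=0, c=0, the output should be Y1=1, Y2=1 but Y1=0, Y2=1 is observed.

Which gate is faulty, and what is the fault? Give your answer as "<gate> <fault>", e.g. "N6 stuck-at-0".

N3 stuck-at-0

Fault-free values for test 1 (a=0, b=0, c=0): N1=0, N2=0, N3=1, N4=1, N5=1, N6=1, giving Y1=1, Y2=1. Observed Y1=0, Y2=1.
Test 1: faults giving observed Y1=0, Y2=1 are {N3 stuck-at-0}.
Only N3 stuck-at-0 is consistent with every test.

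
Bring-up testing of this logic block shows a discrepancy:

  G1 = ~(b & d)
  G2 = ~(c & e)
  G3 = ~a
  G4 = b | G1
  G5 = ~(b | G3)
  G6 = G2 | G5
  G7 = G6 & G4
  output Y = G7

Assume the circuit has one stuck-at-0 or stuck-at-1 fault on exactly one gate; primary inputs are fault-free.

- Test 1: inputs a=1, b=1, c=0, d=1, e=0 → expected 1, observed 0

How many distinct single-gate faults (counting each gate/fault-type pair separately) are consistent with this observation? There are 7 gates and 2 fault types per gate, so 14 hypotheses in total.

4

Fault-free: G1=0, G2=1, G3=0, G4=1, G5=0, G6=1, G7=1 → 1. Observed 0.
  G1 stuck-at-0: output 1 ✗
  G1 stuck-at-1: output 1 ✗
  G2 stuck-at-0: output 0 ✓
  G2 stuck-at-1: output 1 ✗
  G3 stuck-at-0: output 1 ✗
  G3 stuck-at-1: output 1 ✗
  G4 stuck-at-0: output 0 ✓
  G4 stuck-at-1: output 1 ✗
  G5 stuck-at-0: output 1 ✗
  G5 stuck-at-1: output 1 ✗
  G6 stuck-at-0: output 0 ✓
  G6 stuck-at-1: output 1 ✗
  G7 stuck-at-0: output 0 ✓
  G7 stuck-at-1: output 1 ✗
Consistent faults: {G2 stuck-at-0, G4 stuck-at-0, G6 stuck-at-0, G7 stuck-at-0} — 4 in all.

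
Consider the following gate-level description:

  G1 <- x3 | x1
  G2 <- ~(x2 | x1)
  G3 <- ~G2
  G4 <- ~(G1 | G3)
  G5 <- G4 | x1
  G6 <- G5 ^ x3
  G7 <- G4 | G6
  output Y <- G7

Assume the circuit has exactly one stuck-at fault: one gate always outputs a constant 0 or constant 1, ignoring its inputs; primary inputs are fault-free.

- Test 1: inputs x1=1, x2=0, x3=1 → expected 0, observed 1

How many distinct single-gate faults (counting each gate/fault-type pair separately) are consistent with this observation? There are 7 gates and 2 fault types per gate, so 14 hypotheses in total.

4

Fault-free: G1=1, G2=0, G3=1, G4=0, G5=1, G6=0, G7=0 → 0. Observed 1.
  G1 stuck-at-0: output 0 ✗
  G1 stuck-at-1: output 0 ✗
  G2 stuck-at-0: output 0 ✗
  G2 stuck-at-1: output 0 ✗
  G3 stuck-at-0: output 0 ✗
  G3 stuck-at-1: output 0 ✗
  G4 stuck-at-0: output 0 ✗
  G4 stuck-at-1: output 1 ✓
  G5 stuck-at-0: output 1 ✓
  G5 stuck-at-1: output 0 ✗
  G6 stuck-at-0: output 0 ✗
  G6 stuck-at-1: output 1 ✓
  G7 stuck-at-0: output 0 ✗
  G7 stuck-at-1: output 1 ✓
Consistent faults: {G4 stuck-at-1, G5 stuck-at-0, G6 stuck-at-1, G7 stuck-at-1} — 4 in all.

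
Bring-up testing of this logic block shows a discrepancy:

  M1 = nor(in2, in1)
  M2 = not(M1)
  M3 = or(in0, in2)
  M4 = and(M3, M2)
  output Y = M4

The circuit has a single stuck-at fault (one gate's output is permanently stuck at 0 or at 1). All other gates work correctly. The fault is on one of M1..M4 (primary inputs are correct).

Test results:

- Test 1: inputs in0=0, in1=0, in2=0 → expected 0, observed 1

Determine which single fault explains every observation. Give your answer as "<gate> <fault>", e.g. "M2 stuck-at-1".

M4 stuck-at-1

Fault-free values for test 1 (in0=0, in1=0, in2=0): M1=1, M2=0, M3=0, M4=0, giving Y=0. Observed 1.
Test 1: faults giving observed 1 are {M4 stuck-at-1}.
Only M4 stuck-at-1 is consistent with every test.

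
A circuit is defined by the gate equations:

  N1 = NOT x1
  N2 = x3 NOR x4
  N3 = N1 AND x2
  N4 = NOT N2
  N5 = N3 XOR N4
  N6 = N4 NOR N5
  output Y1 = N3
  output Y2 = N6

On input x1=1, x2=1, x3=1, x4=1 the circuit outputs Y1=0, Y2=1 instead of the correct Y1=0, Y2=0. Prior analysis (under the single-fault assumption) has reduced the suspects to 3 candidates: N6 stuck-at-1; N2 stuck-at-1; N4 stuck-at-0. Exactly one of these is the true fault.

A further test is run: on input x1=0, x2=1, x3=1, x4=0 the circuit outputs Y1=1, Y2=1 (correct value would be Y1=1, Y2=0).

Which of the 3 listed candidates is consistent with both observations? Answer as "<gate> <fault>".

N6 stuck-at-1

Evaluate each candidate on input x1=0, x2=1, x3=1, x4=0:
  N6 stuck-at-1: N1=1, N2=0, N3=1, N4=1, N5=0, N6=1 [stuck-at-1] → Y1=1, Y2=1 — matches
  N2 stuck-at-1: N1=1, N2=1 [stuck-at-1], N3=1, N4=0, N5=1, N6=0 → Y1=1, Y2=0 — eliminated
  N4 stuck-at-0: N1=1, N2=0, N3=1, N4=0 [stuck-at-0], N5=1, N6=0 → Y1=1, Y2=0 — eliminated
Only N6 stuck-at-1 reproduces the observed Y1=1, Y2=1.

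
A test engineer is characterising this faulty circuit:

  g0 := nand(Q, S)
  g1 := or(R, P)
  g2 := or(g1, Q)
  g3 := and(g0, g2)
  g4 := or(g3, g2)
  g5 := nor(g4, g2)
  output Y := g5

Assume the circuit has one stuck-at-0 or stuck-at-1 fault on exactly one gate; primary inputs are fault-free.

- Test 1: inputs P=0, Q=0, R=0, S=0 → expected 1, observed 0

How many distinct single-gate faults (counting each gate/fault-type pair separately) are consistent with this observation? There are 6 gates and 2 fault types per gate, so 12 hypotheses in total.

5

Fault-free: g0=1, g1=0, g2=0, g3=0, g4=0, g5=1 → 1. Observed 0.
  g0 stuck-at-0: output 1 ✗
  g0 stuck-at-1: output 1 ✗
  g1 stuck-at-0: output 1 ✗
  g1 stuck-at-1: output 0 ✓
  g2 stuck-at-0: output 1 ✗
  g2 stuck-at-1: output 0 ✓
  g3 stuck-at-0: output 1 ✗
  g3 stuck-at-1: output 0 ✓
  g4 stuck-at-0: output 1 ✗
  g4 stuck-at-1: output 0 ✓
  g5 stuck-at-0: output 0 ✓
  g5 stuck-at-1: output 1 ✗
Consistent faults: {g1 stuck-at-1, g2 stuck-at-1, g3 stuck-at-1, g4 stuck-at-1, g5 stuck-at-0} — 5 in all.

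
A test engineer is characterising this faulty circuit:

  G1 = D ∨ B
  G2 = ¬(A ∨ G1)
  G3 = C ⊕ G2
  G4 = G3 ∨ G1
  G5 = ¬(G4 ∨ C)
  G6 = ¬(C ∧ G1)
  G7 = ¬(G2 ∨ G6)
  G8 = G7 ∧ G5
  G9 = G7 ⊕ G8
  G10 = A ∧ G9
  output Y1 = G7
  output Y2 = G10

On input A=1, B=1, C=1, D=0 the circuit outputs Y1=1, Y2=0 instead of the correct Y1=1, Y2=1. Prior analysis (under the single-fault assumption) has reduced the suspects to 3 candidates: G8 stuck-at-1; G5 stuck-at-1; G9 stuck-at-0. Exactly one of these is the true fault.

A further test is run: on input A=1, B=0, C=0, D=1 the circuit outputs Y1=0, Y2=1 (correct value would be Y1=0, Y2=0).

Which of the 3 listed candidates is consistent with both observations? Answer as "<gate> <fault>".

G8 stuck-at-1

Evaluate each candidate on input A=1, B=0, C=0, D=1:
  G8 stuck-at-1: G1=1, G2=0, G3=0, G4=1, G5=0, G6=1, G7=0, G8=1 [stuck-at-1], G9=1, G10=1 → Y1=0, Y2=1 — matches
  G5 stuck-at-1: G1=1, G2=0, G3=0, G4=1, G5=1 [stuck-at-1], G6=1, G7=0, G8=0, G9=0, G10=0 → Y1=0, Y2=0 — eliminated
  G9 stuck-at-0: G1=1, G2=0, G3=0, G4=1, G5=0, G6=1, G7=0, G8=0, G9=0 [stuck-at-0], G10=0 → Y1=0, Y2=0 — eliminated
Only G8 stuck-at-1 reproduces the observed Y1=0, Y2=1.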